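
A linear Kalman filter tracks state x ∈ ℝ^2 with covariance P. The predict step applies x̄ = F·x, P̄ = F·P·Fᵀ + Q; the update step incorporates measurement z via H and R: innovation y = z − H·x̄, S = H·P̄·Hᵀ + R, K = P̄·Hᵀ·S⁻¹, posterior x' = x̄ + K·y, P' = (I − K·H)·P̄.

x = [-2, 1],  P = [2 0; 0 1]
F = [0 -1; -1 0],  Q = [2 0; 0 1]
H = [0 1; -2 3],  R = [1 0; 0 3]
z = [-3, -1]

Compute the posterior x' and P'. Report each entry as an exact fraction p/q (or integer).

x̄ = F·x = [-1, 2]
P̄ = F·P·Fᵀ + Q = [3 0; 0 3]
y = z − H·x̄ = [-5, -9]
S = H·P̄·Hᵀ + R = [4 9; 9 42]
K = P̄·Hᵀ·S⁻¹ = [18/29 -8/29; 15/29 3/29]
x' = x̄ + K·y = [-47/29, -44/29]
P' = (I − K·H)·P̄ = [39/29 18/29; 18/29 15/29]

x' = [-47/29, -44/29]
P' = [39/29 18/29; 18/29 15/29]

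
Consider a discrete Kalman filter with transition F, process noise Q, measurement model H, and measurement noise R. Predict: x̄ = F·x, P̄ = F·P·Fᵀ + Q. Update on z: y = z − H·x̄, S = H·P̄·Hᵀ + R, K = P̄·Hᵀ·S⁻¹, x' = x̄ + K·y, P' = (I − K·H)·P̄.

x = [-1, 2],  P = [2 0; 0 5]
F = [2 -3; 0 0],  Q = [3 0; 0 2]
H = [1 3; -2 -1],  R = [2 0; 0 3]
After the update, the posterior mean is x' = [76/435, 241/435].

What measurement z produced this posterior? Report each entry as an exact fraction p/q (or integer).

z = [2, -1]

x̄ = F·x = [-8, 0]
P̄ = F·P·Fᵀ + Q = [56 0; 0 2]
S = H·P̄·Hᵀ + R = [76 -118; -118 229]
K = P̄·Hᵀ·S⁻¹ = [-49/435 -238/435; 569/1740 139/870]
x' − x̄ = [3556/435, 241/435] = K·y
y = (KᵀK)⁻¹·Kᵀ·(x' − x̄) = [10, -17]
z = y + H·x̄ = [10, -17] + [-8, 16] = [2, -1]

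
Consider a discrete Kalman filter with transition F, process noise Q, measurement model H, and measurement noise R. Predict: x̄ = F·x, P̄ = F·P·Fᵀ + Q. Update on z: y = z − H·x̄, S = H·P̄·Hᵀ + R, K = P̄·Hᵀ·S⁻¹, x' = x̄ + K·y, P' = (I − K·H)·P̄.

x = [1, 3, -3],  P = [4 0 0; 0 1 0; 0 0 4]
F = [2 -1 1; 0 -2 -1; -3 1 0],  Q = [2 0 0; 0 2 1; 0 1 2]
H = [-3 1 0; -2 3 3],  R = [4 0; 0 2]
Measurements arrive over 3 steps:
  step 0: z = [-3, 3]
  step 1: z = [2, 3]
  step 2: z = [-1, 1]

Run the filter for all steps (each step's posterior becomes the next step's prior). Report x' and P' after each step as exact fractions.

step 0: x' = [-17548/26209, -84311/26209, 94904/26209], P' = [35277/26209 76283/26209 -52991/26209; 76283/26209 231585/26209 -180309/26209; -52991/26209 -180309/26209 150131/26209]
step 1: x' = [-180081097/399866287, 1595591/399866287, 277177746/399866287], P' = [399126036/399866287 518490228/399866287 -231863456/399866287; 518490228/399866287 1039624400/399866287 -628671748/399866287; -231863456/399866287 -628671748/399866287 510239650/399866287]
step 2: x' = [24639092905/518677661333, -411673012014/518677661333, 3007600283359/2593388306665], P' = [407169022296/518677661333 476468691680/518677661333 -186002946476/518677661333; 476468691680/518677661333 1000549955484/518677661333 -611615301640/518677661333; -186002946476/518677661333 -611615301640/518677661333 2712064744566/2593388306665]

step 0: x̄ = F·x = [-4, -3, 0]
step 0: P̄ = F·P·Fᵀ + Q = [23 -2 -25; -2 10 -1; -25 -1 39]
step 0: y = z − H·x̄ = [-12, 4]
step 0: S = H·P̄·Hᵀ + R = [233 412; 412 841]
step 0: K = P̄·Hᵀ·S⁻¹ = [-7387/26209 -339/26209; 684/26209 631/26209; -5334/26209 7724/26209]
step 0: x' = x̄ + K·y = [-17548/26209, -84311/26209, 94904/26209]
step 0: P' = (I − K·H)·P̄ = [35277/26209 76283/26209 -52991/26209; 76283/26209 231585/26209 -180309/26209; -52991/26209 -180309/26209 150131/26209]
step 1: x̄ = F·x = [144119/26209, 73718/26209, -31667/26209]
step 1: P̄ = F·P·Fᵀ + Q = [418764/26209 294198/26209 -83168/26209; 294198/26209 407653/26209 42073/26209; -83168/26209 42073/26209 143798/26209]
step 1: y = z − H·x̄ = [411057/26209, 240712/26209]
step 1: S = H·P̄·Hᵀ + R = [2516177/26209 1374096/26209; 1374096/26209 4915487/26209]
step 1: K = P̄·Hᵀ·S⁻¹ = [-169721970/399866287 30814122/399866287; -128961571/399866287 97938750/399866287; 16729655/399866287 54215309/399866287]
step 1: x' = x̄ + K·y = [-180081097/399866287, 1595591/399866287, 277177746/399866287]
step 1: P' = (I − K·H)·P̄ = [399126036/399866287 518490228/399866287 -231863456/399866287; 518490228/399866287 1039624400/399866287 -628671748/399866287; -231863456/399866287 -628671748/399866287 510239650/399866287]
step 2: x̄ = F·x = [-84580039/399866287, -280368928/399866287, 541838882/399866287]
step 2: P̄ = F·P·Fᵀ + Q = [2202029528/399866287 587446898/399866287 -775010856/399866287; 587446898/399866287 2953782832/399866287 1364640235/399866287; -775010856/399866287 1364640235/399866287 2320549930/399866287]
step 2: y = z − H·x̄ = [-373237476/399866287, -553703653/399866287]
step 2: S = H·P̄·Hᵀ + R = [20846832344/399866287 26680628195/399866287; 26680628195/399866287 83891137270/399866287]
step 2: K = P̄·Hᵀ·S⁻¹ = [-186259593802/518677661333 2194584270/39898281641; -107214029889/518677661333 8225637622/39898281641; -13401615553/518677661333 31615160533/199491408205]
step 2: x' = x̄ + K·y = [24639092905/518677661333, -411673012014/518677661333, 3007600283359/2593388306665]
step 2: P' = (I − K·H)·P̄ = [407169022296/518677661333 476468691680/518677661333 -186002946476/518677661333; 476468691680/518677661333 1000549955484/518677661333 -611615301640/518677661333; -186002946476/518677661333 -611615301640/518677661333 2712064744566/2593388306665]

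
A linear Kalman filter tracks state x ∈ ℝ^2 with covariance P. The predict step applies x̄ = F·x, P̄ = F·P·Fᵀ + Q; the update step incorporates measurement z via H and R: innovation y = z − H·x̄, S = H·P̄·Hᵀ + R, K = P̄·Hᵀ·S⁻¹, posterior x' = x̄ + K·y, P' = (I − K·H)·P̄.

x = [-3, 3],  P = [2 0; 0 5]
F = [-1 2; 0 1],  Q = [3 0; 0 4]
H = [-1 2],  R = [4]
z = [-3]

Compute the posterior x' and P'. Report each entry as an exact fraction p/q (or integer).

x̄ = F·x = [9, 3]
P̄ = F·P·Fᵀ + Q = [25 10; 10 9]
y = z − H·x̄ = [0]
S = H·P̄·Hᵀ + R = [25]
K = P̄·Hᵀ·S⁻¹ = [-1/5; 8/25]
x' = x̄ + K·y = [9, 3]
P' = (I − K·H)·P̄ = [24 58/5; 58/5 161/25]

x' = [9, 3]
P' = [24 58/5; 58/5 161/25]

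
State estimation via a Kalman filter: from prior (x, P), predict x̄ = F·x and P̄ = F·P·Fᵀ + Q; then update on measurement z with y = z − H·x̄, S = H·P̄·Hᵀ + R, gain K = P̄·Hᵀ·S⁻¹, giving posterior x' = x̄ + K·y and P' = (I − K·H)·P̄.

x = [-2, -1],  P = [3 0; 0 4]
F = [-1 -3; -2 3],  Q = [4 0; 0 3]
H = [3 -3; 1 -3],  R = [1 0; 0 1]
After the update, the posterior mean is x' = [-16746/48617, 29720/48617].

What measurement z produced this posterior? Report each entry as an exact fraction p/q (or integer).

z = [-3, -2]

x̄ = F·x = [5, 1]
P̄ = F·P·Fᵀ + Q = [43 -30; -30 51]
S = H·P̄·Hᵀ + R = [1387 948; 948 683]
K = P̄·Hᵀ·S⁻¹ = [23493/48617 -23141/48617; 7515/48617 -23457/48617]
x' − x̄ = [-259831/48617, -18897/48617] = K·y
y = (KᵀK)⁻¹·Kᵀ·(x' − x̄) = [-15, -4]
z = y + H·x̄ = [-15, -4] + [12, 2] = [-3, -2]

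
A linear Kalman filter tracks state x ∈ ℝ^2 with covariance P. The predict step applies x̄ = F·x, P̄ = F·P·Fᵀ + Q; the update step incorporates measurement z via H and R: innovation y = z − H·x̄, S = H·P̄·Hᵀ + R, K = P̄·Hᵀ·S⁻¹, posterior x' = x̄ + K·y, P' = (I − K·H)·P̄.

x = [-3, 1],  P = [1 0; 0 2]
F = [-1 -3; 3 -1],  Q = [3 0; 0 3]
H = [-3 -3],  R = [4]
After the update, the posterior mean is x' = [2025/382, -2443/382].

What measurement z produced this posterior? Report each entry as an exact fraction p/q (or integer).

z = [3]

x̄ = F·x = [0, -10]
P̄ = F·P·Fᵀ + Q = [22 3; 3 14]
S = H·P̄·Hᵀ + R = [382]
K = P̄·Hᵀ·S⁻¹ = [-75/382; -51/382]
x' − x̄ = [2025/382, 1377/382] = K·y
y = (KᵀK)⁻¹·Kᵀ·(x' − x̄) = [-27]
z = y + H·x̄ = [-27] + [30] = [3]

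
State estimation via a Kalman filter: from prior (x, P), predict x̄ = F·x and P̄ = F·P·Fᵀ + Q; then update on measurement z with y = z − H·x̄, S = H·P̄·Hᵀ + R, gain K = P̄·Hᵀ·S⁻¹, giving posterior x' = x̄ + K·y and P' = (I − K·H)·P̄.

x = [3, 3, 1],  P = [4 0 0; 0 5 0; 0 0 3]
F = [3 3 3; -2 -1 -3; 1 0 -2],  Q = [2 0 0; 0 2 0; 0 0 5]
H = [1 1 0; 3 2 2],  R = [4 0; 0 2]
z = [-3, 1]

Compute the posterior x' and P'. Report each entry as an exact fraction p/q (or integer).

x' = [79/17, -518/85, -97/255]
P' = [654/17 -628/17 -348/17; -628/17 3186/85 1508/85; -348/17 1508/85 3367/255]

x̄ = F·x = [21, -12, 1]
P̄ = F·P·Fᵀ + Q = [110 -66 -6; -66 50 10; -6 10 21]
y = z − H·x̄ = [-12, -40]
S = H·P̄·Hᵀ + R = [32 108; 108 492]
K = P̄·Hᵀ·S⁻¹ = [13/34 5/17; 23/170 -16/85; -58/85 61/255]
x' = x̄ + K·y = [79/17, -518/85, -97/255]
P' = (I − K·H)·P̄ = [654/17 -628/17 -348/17; -628/17 3186/85 1508/85; -348/17 1508/85 3367/255]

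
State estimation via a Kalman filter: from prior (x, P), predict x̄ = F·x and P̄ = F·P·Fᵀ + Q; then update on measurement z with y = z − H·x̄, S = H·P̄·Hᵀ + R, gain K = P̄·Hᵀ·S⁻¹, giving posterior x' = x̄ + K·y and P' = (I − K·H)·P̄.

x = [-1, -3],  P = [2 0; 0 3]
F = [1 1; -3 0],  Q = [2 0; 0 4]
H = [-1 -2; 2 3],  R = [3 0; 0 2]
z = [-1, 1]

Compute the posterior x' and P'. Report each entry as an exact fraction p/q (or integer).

x' = [-7/2, 18/7]
P' = [149/26 -47/13; -47/13 223/91]

x̄ = F·x = [-4, 3]
P̄ = F·P·Fᵀ + Q = [7 -6; -6 22]
y = z − H·x̄ = [1, 0]
S = H·P̄·Hᵀ + R = [74 -104; -104 156]
K = P̄·Hᵀ·S⁻¹ = [1/2 4/13; -3/7 11/182]
x' = x̄ + K·y = [-7/2, 18/7]
P' = (I − K·H)·P̄ = [149/26 -47/13; -47/13 223/91]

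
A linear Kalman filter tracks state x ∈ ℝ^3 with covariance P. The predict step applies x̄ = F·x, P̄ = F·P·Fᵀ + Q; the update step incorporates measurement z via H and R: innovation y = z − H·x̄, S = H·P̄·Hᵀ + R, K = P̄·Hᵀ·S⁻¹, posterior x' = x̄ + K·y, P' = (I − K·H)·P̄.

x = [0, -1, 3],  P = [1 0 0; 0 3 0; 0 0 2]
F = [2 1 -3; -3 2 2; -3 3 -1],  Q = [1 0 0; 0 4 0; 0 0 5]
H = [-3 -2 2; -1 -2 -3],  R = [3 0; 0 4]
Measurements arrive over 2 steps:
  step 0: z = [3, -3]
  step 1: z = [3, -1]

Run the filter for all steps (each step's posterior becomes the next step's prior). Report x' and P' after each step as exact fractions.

step 0: x̄ = F·x = [-10, 4, -6]
step 0: P̄ = F·P·Fᵀ + Q = [26 -12 9; -12 33 23; 9 23 43]
step 0: y = z − H·x̄ = [-7, -23]
step 0: S = H·P̄·Hᵀ + R = [105 -35; -35 831]
step 0: K = P̄·Hᵀ·S⁻¹ = [-30931/86030 -123/2458; 8991/86030 -353/2458; 4363/86030 -539/2458]
step 0: x' = x̄ + K·y = [-38912/6145, 40382/6145, -8059/6145]
step 0: P' = (I − K·H)·P̄ = [998419/86030 -1066979/86030 384253/86030; -1066979/86030 1175469/86030 -411513/86030; 384253/86030 -411513/86030 171411/86030]
step 1: x̄ = F·x = [-2653/1229, 181382/6145, 245941/6145]
step 1: P̄ = F·P·Fᵀ + Q = [38800/8603 90632/8603 165409/8603; 90632/8603 19618019/86030 28901637/86030; 165409/8603 28901637/86030 44146771/86030]
step 1: y = z − H·x̄ = [-150478/6145, 1081177/6145]
step 1: S = H·P̄·Hᵀ + R = [9311457/43015 -54306043/43015; -54306043/43015 836894599/86030]
step 1: K = P̄·Hᵀ·S⁻¹ = [-5817907260/44040810403 -1131988910/44040810403; -5972450327/44040810403 -7450325071/44040810403; 6065752086/44040810403 -9311226565/44040810403]
step 1: x' = x̄ + K·y = [-151768051273/44040810403, 135364124253/44040810403, -24150576882/44040810403]
step 1: P' = (I − K·H)·P̄ = [126797265210/44040810403 -133335284069/44040810403 48133752856/44040810403; -133335284069/44040810403 158004277827/44040810403 -50957323767/44040810403; 48133752856/44040810403 -50957323767/44040810403 30341933646/44040810403]

step 0: x' = [-38912/6145, 40382/6145, -8059/6145], P' = [998419/86030 -1066979/86030 384253/86030; -1066979/86030 1175469/86030 -411513/86030; 384253/86030 -411513/86030 171411/86030]
step 1: x' = [-151768051273/44040810403, 135364124253/44040810403, -24150576882/44040810403], P' = [126797265210/44040810403 -133335284069/44040810403 48133752856/44040810403; -133335284069/44040810403 158004277827/44040810403 -50957323767/44040810403; 48133752856/44040810403 -50957323767/44040810403 30341933646/44040810403]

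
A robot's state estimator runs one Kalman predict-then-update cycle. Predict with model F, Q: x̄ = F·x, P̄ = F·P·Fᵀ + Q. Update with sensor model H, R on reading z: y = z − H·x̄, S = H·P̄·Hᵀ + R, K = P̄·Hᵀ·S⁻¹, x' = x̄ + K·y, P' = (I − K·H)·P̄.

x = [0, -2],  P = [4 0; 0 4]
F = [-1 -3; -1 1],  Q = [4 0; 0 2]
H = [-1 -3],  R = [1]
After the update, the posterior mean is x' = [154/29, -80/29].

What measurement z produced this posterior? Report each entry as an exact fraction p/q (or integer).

z = [3]

x̄ = F·x = [6, -2]
P̄ = F·P·Fᵀ + Q = [44 -8; -8 10]
S = H·P̄·Hᵀ + R = [87]
K = P̄·Hᵀ·S⁻¹ = [-20/87; -22/87]
x' − x̄ = [-20/29, -22/29] = K·y
y = (KᵀK)⁻¹·Kᵀ·(x' − x̄) = [3]
z = y + H·x̄ = [3] + [0] = [3]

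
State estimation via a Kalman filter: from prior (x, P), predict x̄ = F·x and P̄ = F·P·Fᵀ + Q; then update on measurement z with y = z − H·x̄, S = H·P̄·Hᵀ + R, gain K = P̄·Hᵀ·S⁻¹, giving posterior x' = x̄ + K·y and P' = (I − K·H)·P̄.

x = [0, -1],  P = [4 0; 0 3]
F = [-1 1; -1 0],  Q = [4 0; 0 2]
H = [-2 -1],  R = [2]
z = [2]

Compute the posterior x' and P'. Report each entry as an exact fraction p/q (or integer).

x̄ = F·x = [-1, 0]
P̄ = F·P·Fᵀ + Q = [11 4; 4 6]
y = z − H·x̄ = [0]
S = H·P̄·Hᵀ + R = [68]
K = P̄·Hᵀ·S⁻¹ = [-13/34; -7/34]
x' = x̄ + K·y = [-1, 0]
P' = (I − K·H)·P̄ = [18/17 -23/17; -23/17 53/17]

x' = [-1, 0]
P' = [18/17 -23/17; -23/17 53/17]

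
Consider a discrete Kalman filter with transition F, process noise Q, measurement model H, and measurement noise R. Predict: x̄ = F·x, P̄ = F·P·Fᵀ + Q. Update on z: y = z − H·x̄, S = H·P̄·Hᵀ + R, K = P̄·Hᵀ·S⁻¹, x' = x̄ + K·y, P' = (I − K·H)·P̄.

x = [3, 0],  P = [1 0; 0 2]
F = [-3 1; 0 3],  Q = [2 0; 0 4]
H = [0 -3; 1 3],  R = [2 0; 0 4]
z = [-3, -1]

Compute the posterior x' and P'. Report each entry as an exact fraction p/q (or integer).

x' = [-9967/1772, 2097/1772]
P' = [3401/886 -363/886; -363/886 169/886]

x̄ = F·x = [-9, 0]
P̄ = F·P·Fᵀ + Q = [13 6; 6 22]
y = z − H·x̄ = [-3, 8]
S = H·P̄·Hᵀ + R = [200 -216; -216 251]
K = P̄·Hᵀ·S⁻¹ = [1089/1772 289/443; -507/1772 18/443]
x' = x̄ + K·y = [-9967/1772, 2097/1772]
P' = (I − K·H)·P̄ = [3401/886 -363/886; -363/886 169/886]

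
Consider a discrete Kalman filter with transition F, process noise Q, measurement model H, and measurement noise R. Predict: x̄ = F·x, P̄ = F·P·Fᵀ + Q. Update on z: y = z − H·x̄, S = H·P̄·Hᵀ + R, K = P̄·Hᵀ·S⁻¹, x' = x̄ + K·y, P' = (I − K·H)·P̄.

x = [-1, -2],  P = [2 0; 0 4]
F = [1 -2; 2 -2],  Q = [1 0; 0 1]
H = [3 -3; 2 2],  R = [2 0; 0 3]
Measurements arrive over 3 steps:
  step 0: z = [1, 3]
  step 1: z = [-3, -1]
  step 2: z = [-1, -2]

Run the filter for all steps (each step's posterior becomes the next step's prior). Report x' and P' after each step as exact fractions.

step 0: x̄ = F·x = [3, 2]
step 0: P̄ = F·P·Fᵀ + Q = [19 20; 20 25]
step 0: y = z − H·x̄ = [-2, -7]
step 0: S = H·P̄·Hᵀ + R = [38 -36; -36 339]
step 0: K = P̄·Hᵀ·S⁻¹ = [597/3862 476/1931; -615/3862 480/1931]
step 0: x' = x̄ + K·y = [1864/1931, 1117/1931]
step 0: P' = (I − K·H)·P̄ = [913/3862 515/3862; 515/3862 925/3862]
step 1: x̄ = F·x = [-370/1931, 1494/1931]
step 1: P̄ = F·P·Fᵀ + Q = [6415/3862 1218/1931; 1218/1931 3547/1931]
step 1: y = z − H·x̄ = [-201/1931, -4179/1931]
step 1: S = H·P̄·Hᵀ + R = [85457/3862 -2037/1931; -2037/1931 42555/1931]
step 1: K = P̄·Hᵀ·S⁻¹ = [93913/626329 4168/19371; -95950/626329 4196/19371]
step 1: x' = x̄ + K·y = [-421441/626329, 200960/626329]
step 1: P' = (I − K·H)·P̄ = [397135/1878987 209309/1878987; 209309/1878987 401209/1878987]
step 2: x̄ = F·x = [-74851/56939, -1244802/626329]
step 2: P̄ = F·P·Fᵀ + Q = [92234/56939 34644/56939; 34644/56939 3397891/1878987]
step 2: y = z − H·x̄ = [-1890652/626329, 2883668/626329]
step 2: S = H·P̄·Hᵀ + R = [13717985/626329 -708338/626329; -708338/626329 40549429/1878987]
step 2: K = P̄·Hᵀ·S⁻¹ = [132509526/885718577 189855840/885718577; -135697047/885718577 191272516/885718577]
step 2: x' = x̄ + K·y = [-690235201/885718577, -470075518/885718577]
step 2: P' = (I − K·H)·P̄ = [186561722/885718577 98222038/885718577; 98222038/885718577 188686736/885718577]

step 0: x' = [1864/1931, 1117/1931], P' = [913/3862 515/3862; 515/3862 925/3862]
step 1: x' = [-421441/626329, 200960/626329], P' = [397135/1878987 209309/1878987; 209309/1878987 401209/1878987]
step 2: x' = [-690235201/885718577, -470075518/885718577], P' = [186561722/885718577 98222038/885718577; 98222038/885718577 188686736/885718577]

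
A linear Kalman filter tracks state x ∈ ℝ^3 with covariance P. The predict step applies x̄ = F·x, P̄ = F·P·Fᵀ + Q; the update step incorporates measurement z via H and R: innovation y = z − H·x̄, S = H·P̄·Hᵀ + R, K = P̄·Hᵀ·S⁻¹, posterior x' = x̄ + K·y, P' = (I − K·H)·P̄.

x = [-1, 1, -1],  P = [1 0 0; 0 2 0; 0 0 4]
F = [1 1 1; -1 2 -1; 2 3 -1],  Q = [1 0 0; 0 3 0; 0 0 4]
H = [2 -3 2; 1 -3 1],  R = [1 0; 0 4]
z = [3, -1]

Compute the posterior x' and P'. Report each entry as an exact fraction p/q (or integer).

x̄ = F·x = [-1, 4, 2]
P̄ = F·P·Fᵀ + Q = [8 -1 4; -1 16 14; 4 14 30]
y = z − H·x̄ = [13, 10]
S = H·P̄·Hᵀ + R = [173 119; 119 116]
K = P̄·Hᵀ·S⁻¹ = [449/1969 -206/1969; 1613/5907 -3437/5907; 3968/5907 -4478/5907]
x' = x̄ + K·y = [1808/1969, 3409/1969, 6206/1969]
P' = (I − K·H)·P̄ = [6719/1969 699/1969 -5446/1969; 699/1969 9703/5907 13264/5907; -5446/1969 13264/5907 38218/5907]

x' = [1808/1969, 3409/1969, 6206/1969]
P' = [6719/1969 699/1969 -5446/1969; 699/1969 9703/5907 13264/5907; -5446/1969 13264/5907 38218/5907]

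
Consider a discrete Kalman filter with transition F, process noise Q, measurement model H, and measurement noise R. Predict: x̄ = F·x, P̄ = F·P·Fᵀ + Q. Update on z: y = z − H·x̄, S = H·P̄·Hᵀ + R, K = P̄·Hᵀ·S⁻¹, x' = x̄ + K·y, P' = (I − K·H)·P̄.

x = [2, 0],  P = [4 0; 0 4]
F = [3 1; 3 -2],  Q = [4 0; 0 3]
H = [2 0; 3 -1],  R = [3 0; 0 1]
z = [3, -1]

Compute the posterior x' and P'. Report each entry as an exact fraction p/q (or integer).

x' = [928/631, 40525/7572]
P' = [420/631 1234/631; 1234/631 50881/7572]

x̄ = F·x = [6, 6]
P̄ = F·P·Fᵀ + Q = [44 28; 28 55]
y = z − H·x̄ = [-9, -13]
S = H·P̄·Hᵀ + R = [179 208; 208 284]
K = P̄·Hᵀ·S⁻¹ = [280/631 26/631; 2468/1893 -6457/7572]
x' = x̄ + K·y = [928/631, 40525/7572]
P' = (I − K·H)·P̄ = [420/631 1234/631; 1234/631 50881/7572]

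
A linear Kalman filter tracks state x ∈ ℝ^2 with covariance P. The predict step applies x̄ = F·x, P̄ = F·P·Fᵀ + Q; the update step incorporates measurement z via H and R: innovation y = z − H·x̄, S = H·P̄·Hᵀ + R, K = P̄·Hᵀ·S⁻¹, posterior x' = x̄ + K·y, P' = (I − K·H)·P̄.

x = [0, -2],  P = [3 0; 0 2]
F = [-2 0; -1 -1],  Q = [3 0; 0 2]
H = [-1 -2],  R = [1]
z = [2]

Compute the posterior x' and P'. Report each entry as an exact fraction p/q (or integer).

x' = [-81/34, 4/17]
P' = [291/68 -33/17; -33/17 19/17]

x̄ = F·x = [0, 2]
P̄ = F·P·Fᵀ + Q = [15 6; 6 7]
y = z − H·x̄ = [6]
S = H·P̄·Hᵀ + R = [68]
K = P̄·Hᵀ·S⁻¹ = [-27/68; -5/17]
x' = x̄ + K·y = [-81/34, 4/17]
P' = (I − K·H)·P̄ = [291/68 -33/17; -33/17 19/17]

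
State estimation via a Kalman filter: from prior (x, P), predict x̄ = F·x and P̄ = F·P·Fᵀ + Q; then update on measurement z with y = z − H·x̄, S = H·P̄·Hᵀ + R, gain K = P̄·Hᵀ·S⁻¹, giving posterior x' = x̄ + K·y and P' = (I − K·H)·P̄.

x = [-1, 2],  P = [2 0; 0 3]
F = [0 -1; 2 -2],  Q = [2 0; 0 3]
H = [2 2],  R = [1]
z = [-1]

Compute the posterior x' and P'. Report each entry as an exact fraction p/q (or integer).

x̄ = F·x = [-2, -6]
P̄ = F·P·Fᵀ + Q = [5 6; 6 23]
y = z − H·x̄ = [15]
S = H·P̄·Hᵀ + R = [161]
K = P̄·Hᵀ·S⁻¹ = [22/161; 58/161]
x' = x̄ + K·y = [8/161, -96/161]
P' = (I − K·H)·P̄ = [321/161 -310/161; -310/161 339/161]

x' = [8/161, -96/161]
P' = [321/161 -310/161; -310/161 339/161]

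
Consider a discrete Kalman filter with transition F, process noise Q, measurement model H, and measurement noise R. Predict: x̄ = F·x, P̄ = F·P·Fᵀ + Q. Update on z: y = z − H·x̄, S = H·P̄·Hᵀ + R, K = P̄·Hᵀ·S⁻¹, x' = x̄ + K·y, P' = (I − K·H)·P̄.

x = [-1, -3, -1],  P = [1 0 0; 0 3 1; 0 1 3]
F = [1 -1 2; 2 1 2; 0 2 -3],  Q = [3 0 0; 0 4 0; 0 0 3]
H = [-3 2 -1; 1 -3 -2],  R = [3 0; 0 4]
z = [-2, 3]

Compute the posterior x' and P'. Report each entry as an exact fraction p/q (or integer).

x̄ = F·x = [0, -7, -3]
P̄ = F·P·Fᵀ + Q = [15 11 -17; 11 27 -11; -17 -11 30]
y = z − H·x̄ = [9, -24]
S = H·P̄·Hᵀ + R = [86 -100; -100 252]
K = P̄·Hᵀ·S⁻¹ = [11/1459 97/1459; 408/1459 -116/1459; -1163/2918 -971/2918]
x' = x̄ + K·y = [-2229/1459, -3757/1459, 4083/2918]
P' = (I − K·H)·P̄ = [20399/1459 20353/1459 -20524/1459; 20353/1459 20769/1459 -20745/1459; -20524/1459 -20745/1459 43653/2918]

x' = [-2229/1459, -3757/1459, 4083/2918]
P' = [20399/1459 20353/1459 -20524/1459; 20353/1459 20769/1459 -20745/1459; -20524/1459 -20745/1459 43653/2918]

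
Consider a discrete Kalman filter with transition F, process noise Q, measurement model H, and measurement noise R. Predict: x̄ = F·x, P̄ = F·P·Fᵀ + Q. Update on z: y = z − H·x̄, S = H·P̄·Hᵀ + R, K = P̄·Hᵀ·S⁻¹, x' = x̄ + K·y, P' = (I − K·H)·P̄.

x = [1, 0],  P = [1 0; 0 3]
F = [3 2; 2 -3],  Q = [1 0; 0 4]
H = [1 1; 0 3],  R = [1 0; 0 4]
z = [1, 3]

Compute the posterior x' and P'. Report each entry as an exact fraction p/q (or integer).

x̄ = F·x = [3, 2]
P̄ = F·P·Fᵀ + Q = [22 -12; -12 35]
y = z − H·x̄ = [-4, -3]
S = H·P̄·Hᵀ + R = [34 69; 69 319]
K = P̄·Hᵀ·S⁻¹ = [5674/6085 -1914/6085; 92/6085 1983/6085]
x' = x̄ + K·y = [1301/6085, 5853/6085]
P' = (I − K·H)·P̄ = [8226/6085 -2552/6085; -2552/6085 2644/6085]

x' = [1301/6085, 5853/6085]
P' = [8226/6085 -2552/6085; -2552/6085 2644/6085]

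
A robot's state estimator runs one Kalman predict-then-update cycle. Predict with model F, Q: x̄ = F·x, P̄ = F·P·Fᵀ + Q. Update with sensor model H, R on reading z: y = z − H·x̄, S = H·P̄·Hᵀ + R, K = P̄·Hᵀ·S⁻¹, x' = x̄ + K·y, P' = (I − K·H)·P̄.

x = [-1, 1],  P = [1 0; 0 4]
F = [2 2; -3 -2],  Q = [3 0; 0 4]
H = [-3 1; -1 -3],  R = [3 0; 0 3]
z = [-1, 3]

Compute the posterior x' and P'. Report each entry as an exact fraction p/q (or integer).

x' = [440/6623, -6157/6623]
P' = [1899/6623 -66/6623; -66/6623 1917/6623]

x̄ = F·x = [0, 1]
P̄ = F·P·Fᵀ + Q = [23 -22; -22 29]
y = z − H·x̄ = [-2, 6]
S = H·P̄·Hᵀ + R = [371 -194; -194 155]
K = P̄·Hᵀ·S⁻¹ = [-1921/6623 -567/6623; 705/6623 -1895/6623]
x' = x̄ + K·y = [440/6623, -6157/6623]
P' = (I − K·H)·P̄ = [1899/6623 -66/6623; -66/6623 1917/6623]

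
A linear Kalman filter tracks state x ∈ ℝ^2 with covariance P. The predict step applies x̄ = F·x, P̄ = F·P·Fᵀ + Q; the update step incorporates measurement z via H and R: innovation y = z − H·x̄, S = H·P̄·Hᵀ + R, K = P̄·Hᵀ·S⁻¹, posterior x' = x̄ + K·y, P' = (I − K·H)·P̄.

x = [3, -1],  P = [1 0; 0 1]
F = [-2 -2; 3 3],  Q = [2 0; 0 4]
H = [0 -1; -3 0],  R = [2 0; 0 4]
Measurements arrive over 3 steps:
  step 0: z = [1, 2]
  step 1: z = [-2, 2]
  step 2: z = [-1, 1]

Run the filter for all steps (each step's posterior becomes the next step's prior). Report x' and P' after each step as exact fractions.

step 0: x' = [-13/20, -91/240], P' = [2/5 -1/10; -1/10 193/120]
step 1: x' = [-11302/17613, 28145/17613], P' = [7036/17613 -1736/17613; -1736/17613 28258/17613]
step 2: x' = [-86331/215267, 658414/645801], P' = [257980/645801 -63644/645801; -63644/645801 345363/215267]

step 0: x̄ = F·x = [-4, 6]
step 0: P̄ = F·P·Fᵀ + Q = [10 -12; -12 22]
step 0: y = z − H·x̄ = [7, -10]
step 0: S = H·P̄·Hᵀ + R = [24 -36; -36 94]
step 0: K = P̄·Hᵀ·S⁻¹ = [1/20 -3/10; -193/240 3/40]
step 0: x' = x̄ + K·y = [-13/20, -91/240]
step 0: P' = (I − K·H)·P̄ = [2/5 -1/10; -1/10 193/120]
step 1: x̄ = F·x = [247/120, -247/80]
step 1: P̄ = F·P·Fᵀ + Q = [277/30 -217/20; -217/20 811/40]
step 1: y = z − H·x̄ = [-407/80, 327/40]
step 1: S = H·P̄·Hᵀ + R = [891/40 -651/20; -651/20 871/10]
step 1: K = P̄·Hᵀ·S⁻¹ = [868/17613 -1759/5871; -14129/17613 434/5871]
step 1: x' = x̄ + K·y = [-11302/17613, 28145/17613]
step 1: P' = (I − K·H)·P̄ = [7036/17613 -1736/17613; -1736/17613 28258/17613]
step 2: x̄ = F·x = [-33686/17613, 16843/5871]
step 2: P̄ = F·P·Fᵀ + Q = [162514/17613 -63644/5871; -63644/5871 39650/1957]
step 2: y = z − H·x̄ = [10972/5871, -27815/5871]
step 2: S = H·P̄·Hᵀ + R = [43564/1957 -63644/1957; -63644/1957 170342/1957]
step 2: K = P̄·Hᵀ·S⁻¹ = [31822/645801 -64495/215267; -345363/430534 15911/215267]
step 2: x' = x̄ + K·y = [-86331/215267, 658414/645801]
step 2: P' = (I − K·H)·P̄ = [257980/645801 -63644/645801; -63644/645801 345363/215267]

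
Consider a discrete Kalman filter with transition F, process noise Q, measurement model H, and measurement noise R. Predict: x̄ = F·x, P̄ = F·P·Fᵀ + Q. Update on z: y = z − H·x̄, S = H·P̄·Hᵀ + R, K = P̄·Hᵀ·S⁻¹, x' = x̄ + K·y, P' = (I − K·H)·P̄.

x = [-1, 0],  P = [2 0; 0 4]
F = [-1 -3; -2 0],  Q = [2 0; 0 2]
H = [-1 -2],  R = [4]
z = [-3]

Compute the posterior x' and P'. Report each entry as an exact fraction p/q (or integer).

x̄ = F·x = [1, 2]
P̄ = F·P·Fᵀ + Q = [40 4; 4 10]
y = z − H·x̄ = [2]
S = H·P̄·Hᵀ + R = [100]
K = P̄·Hᵀ·S⁻¹ = [-12/25; -6/25]
x' = x̄ + K·y = [1/25, 38/25]
P' = (I − K·H)·P̄ = [424/25 -188/25; -188/25 106/25]

x' = [1/25, 38/25]
P' = [424/25 -188/25; -188/25 106/25]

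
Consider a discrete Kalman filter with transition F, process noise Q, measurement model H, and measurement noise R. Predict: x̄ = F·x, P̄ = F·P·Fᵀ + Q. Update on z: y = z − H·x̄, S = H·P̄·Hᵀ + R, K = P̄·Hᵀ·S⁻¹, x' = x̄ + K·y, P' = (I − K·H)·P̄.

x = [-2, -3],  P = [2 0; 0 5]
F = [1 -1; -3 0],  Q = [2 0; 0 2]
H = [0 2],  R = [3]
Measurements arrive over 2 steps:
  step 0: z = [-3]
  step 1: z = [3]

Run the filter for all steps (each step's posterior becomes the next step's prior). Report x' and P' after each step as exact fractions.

step 0: x' = [263/83, -102/83], P' = [603/83 -18/83; -18/83 60/83]
step 1: x' = [17461/22621, 31191/22621], P' = [68483/22621 -5589/22621; -5589/22621 16779/22621]

step 0: x̄ = F·x = [1, 6]
step 0: P̄ = F·P·Fᵀ + Q = [9 -6; -6 20]
step 0: y = z − H·x̄ = [-15]
step 0: S = H·P̄·Hᵀ + R = [83]
step 0: K = P̄·Hᵀ·S⁻¹ = [-12/83; 40/83]
step 0: x' = x̄ + K·y = [263/83, -102/83]
step 0: P' = (I − K·H)·P̄ = [603/83 -18/83; -18/83 60/83]
step 1: x̄ = F·x = [365/83, -789/83]
step 1: P̄ = F·P·Fᵀ + Q = [865/83 -1863/83; -1863/83 5593/83]
step 1: y = z − H·x̄ = [1827/83]
step 1: S = H·P̄·Hᵀ + R = [22621/83]
step 1: K = P̄·Hᵀ·S⁻¹ = [-3726/22621; 11186/22621]
step 1: x' = x̄ + K·y = [17461/22621, 31191/22621]
step 1: P' = (I − K·H)·P̄ = [68483/22621 -5589/22621; -5589/22621 16779/22621]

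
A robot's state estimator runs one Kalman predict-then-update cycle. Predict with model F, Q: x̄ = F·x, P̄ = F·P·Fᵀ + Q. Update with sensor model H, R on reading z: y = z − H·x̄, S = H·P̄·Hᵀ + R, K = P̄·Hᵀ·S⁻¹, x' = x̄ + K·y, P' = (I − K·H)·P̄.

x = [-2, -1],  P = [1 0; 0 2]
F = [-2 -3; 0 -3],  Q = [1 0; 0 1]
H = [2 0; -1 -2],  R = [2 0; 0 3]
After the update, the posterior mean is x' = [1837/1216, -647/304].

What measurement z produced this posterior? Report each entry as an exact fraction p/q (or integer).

x̄ = F·x = [7, 3]
P̄ = F·P·Fᵀ + Q = [23 18; 18 19]
S = H·P̄·Hᵀ + R = [94 -118; -118 174]
K = P̄·Hᵀ·S⁻¹ = [521/1216 -59/1216; -43/304 -127/304]
x' − x̄ = [-6675/1216, -1559/304] = K·y
y = (KᵀK)⁻¹·Kᵀ·(x' − x̄) = [-11, 16]
z = y + H·x̄ = [-11, 16] + [14, -13] = [3, 3]

z = [3, 3]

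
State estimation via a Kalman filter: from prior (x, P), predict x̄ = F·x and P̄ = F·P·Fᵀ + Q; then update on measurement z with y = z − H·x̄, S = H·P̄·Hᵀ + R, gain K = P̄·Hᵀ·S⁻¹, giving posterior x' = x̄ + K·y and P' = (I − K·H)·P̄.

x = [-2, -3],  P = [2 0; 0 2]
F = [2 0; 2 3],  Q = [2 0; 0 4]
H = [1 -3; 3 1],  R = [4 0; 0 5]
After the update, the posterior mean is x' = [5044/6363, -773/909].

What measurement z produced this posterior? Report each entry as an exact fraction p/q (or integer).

x̄ = F·x = [-4, -13]
P̄ = F·P·Fᵀ + Q = [10 8; 8 30]
S = H·P̄·Hᵀ + R = [236 -124; -124 173]
K = P̄·Hᵀ·S⁻¹ = [1145/12726 1808/6363; -535/1818 92/909]
x' − x̄ = [30496/6363, 11044/909] = K·y
y = (KᵀK)⁻¹·Kᵀ·(x' − x̄) = [-32, 27]
z = y + H·x̄ = [-32, 27] + [35, -25] = [3, 2]

z = [3, 2]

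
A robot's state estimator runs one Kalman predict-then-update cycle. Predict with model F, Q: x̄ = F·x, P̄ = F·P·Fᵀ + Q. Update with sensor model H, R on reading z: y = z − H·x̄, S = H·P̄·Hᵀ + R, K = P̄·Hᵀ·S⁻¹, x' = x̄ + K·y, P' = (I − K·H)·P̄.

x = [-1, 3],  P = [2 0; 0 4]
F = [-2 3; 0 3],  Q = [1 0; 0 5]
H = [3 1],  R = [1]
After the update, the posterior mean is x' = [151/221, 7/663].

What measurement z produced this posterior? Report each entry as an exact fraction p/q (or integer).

x̄ = F·x = [11, 9]
P̄ = F·P·Fᵀ + Q = [45 36; 36 41]
S = H·P̄·Hᵀ + R = [663]
K = P̄·Hᵀ·S⁻¹ = [57/221; 149/663]
x' − x̄ = [-2280/221, -5960/663] = K·y
y = (KᵀK)⁻¹·Kᵀ·(x' − x̄) = [-40]
z = y + H·x̄ = [-40] + [42] = [2]

z = [2]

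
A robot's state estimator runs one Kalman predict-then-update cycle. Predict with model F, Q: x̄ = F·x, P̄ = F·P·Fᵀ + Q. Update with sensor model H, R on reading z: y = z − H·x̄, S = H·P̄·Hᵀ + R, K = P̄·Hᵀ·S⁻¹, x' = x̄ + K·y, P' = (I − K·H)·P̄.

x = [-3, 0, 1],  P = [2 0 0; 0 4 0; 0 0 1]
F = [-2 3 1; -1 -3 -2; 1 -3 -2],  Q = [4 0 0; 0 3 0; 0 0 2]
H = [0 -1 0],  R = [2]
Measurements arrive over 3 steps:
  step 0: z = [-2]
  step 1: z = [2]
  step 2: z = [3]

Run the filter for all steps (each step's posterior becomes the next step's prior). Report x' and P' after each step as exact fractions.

step 0: x̄ = F·x = [7, 1, -5]
step 0: P̄ = F·P·Fᵀ + Q = [49 -34 -42; -34 45 38; -42 38 44]
step 0: y = z − H·x̄ = [-1]
step 0: S = H·P̄·Hᵀ + R = [47]
step 0: K = P̄·Hᵀ·S⁻¹ = [34/47; -45/47; -38/47]
step 0: x' = x̄ + K·y = [295/47, 92/47, -197/47]
step 0: P' = (I − K·H)·P̄ = [1147/47 -68/47 -682/47; -68/47 90/47 76/47; -682/47 76/47 624/47]
step 1: x̄ = F·x = [-511/47, -177/47, 413/47]
step 1: P̄ = F·P·Fᵀ + Q = [10210/47 -2698/47 -9058/47; -2698/47 2370/47 3071/47; -9058/47 3071/47 8595/47]
step 1: y = z − H·x̄ = [-83/47]
step 1: S = H·P̄·Hᵀ + R = [2464/47]
step 1: K = P̄·Hᵀ·S⁻¹ = [1349/1232; -1185/1232; -3071/2464]
step 1: x' = x̄ + K·y = [-15777/1232, -2547/1232, 27075/2464]
step 1: P' = (I − K·H)·P̄ = [95097/616 -1349/616 -149291/1232; -1349/616 1185/616 3071/1232; -149291/1232 3071/1232 249937/2464]
step 2: x̄ = F·x = [74901/2464, -3657/1232, -3201/112]
step 2: P̄ = F·P·Fᵀ + Q = [3119937/2464 -374485/1232 -131821/112; -374485/1232 69297/616 16721/56; -131821/112 16721/56 62003/56]
step 2: y = z − H·x̄ = [39/1232]
step 2: S = H·P̄·Hᵀ + R = [70529/616]
step 2: K = P̄·Hᵀ·S⁻¹ = [374485/141058; -69297/70529; -183931/70529]
step 2: x' = x̄ + K·y = [8599509/282116, -211548/70529, -4043133/141058]
step 2: P' = (I − K·H)·P̄ = [129556853/282116 -374485/70529 -54204279/141058; -374485/70529 138594/70529 367862/70529; -54204279/141058 367862/70529 23169631/70529]

step 0: x' = [295/47, 92/47, -197/47], P' = [1147/47 -68/47 -682/47; -68/47 90/47 76/47; -682/47 76/47 624/47]
step 1: x' = [-15777/1232, -2547/1232, 27075/2464], P' = [95097/616 -1349/616 -149291/1232; -1349/616 1185/616 3071/1232; -149291/1232 3071/1232 249937/2464]
step 2: x' = [8599509/282116, -211548/70529, -4043133/141058], P' = [129556853/282116 -374485/70529 -54204279/141058; -374485/70529 138594/70529 367862/70529; -54204279/141058 367862/70529 23169631/70529]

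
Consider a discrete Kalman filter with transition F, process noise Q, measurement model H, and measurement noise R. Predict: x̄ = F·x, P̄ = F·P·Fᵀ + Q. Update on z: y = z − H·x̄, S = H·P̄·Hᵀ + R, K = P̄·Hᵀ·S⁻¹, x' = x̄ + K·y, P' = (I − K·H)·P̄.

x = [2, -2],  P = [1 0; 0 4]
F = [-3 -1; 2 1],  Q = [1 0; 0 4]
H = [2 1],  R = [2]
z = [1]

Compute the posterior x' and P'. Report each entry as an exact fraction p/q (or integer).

x' = [1/5, 2/15]
P' = [16/5 -26/5; -26/5 148/15]

x̄ = F·x = [-4, 2]
P̄ = F·P·Fᵀ + Q = [14 -10; -10 12]
y = z − H·x̄ = [7]
S = H·P̄·Hᵀ + R = [30]
K = P̄·Hᵀ·S⁻¹ = [3/5; -4/15]
x' = x̄ + K·y = [1/5, 2/15]
P' = (I − K·H)·P̄ = [16/5 -26/5; -26/5 148/15]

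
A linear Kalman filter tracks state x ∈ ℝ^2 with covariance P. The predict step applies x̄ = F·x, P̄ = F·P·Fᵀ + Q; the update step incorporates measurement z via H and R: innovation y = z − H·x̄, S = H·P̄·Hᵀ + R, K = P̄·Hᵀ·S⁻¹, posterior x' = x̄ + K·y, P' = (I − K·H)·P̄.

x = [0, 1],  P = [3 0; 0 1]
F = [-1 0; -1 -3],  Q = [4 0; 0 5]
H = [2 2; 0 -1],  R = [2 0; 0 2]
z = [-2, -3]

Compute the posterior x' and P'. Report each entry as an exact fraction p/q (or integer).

x̄ = F·x = [0, -3]
P̄ = F·P·Fᵀ + Q = [7 3; 3 17]
y = z − H·x̄ = [4, -6]
S = H·P̄·Hᵀ + R = [122 -40; -40 19]
K = P̄·Hᵀ·S⁻¹ = [130/359 217/359; 40/359 -237/359]
x' = x̄ + K·y = [-782/359, 505/359]
P' = (I − K·H)·P̄ = [564/359 -434/359; -434/359 474/359]

x' = [-782/359, 505/359]
P' = [564/359 -434/359; -434/359 474/359]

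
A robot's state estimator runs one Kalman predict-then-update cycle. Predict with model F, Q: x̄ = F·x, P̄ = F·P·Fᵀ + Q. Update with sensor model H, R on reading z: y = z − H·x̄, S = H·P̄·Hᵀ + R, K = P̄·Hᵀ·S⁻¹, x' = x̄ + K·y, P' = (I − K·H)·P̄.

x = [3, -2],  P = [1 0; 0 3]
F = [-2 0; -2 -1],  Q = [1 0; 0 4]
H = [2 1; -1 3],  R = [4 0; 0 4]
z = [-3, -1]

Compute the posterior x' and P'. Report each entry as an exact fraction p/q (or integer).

x̄ = F·x = [-6, -4]
P̄ = F·P·Fᵀ + Q = [5 4; 4 11]
y = z − H·x̄ = [13, 5]
S = H·P̄·Hᵀ + R = [51 43; 43 84]
K = P̄·Hᵀ·S⁻¹ = [175/487 -49/487; 349/2435 662/2435]
x' = x̄ + K·y = [-892/487, -1893/2435]
P' = (I − K·H)·P̄ = [328/487 44/487; 44/487 956/2435]

x' = [-892/487, -1893/2435]
P' = [328/487 44/487; 44/487 956/2435]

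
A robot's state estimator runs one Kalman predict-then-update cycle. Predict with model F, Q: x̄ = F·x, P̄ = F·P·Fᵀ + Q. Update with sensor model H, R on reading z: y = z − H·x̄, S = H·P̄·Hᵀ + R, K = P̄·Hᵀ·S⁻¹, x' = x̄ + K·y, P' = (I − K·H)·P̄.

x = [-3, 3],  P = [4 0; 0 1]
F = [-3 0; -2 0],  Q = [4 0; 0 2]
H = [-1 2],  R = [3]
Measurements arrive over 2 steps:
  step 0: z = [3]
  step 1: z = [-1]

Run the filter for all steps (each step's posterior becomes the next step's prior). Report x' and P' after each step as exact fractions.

step 0: x̄ = F·x = [9, 6]
step 0: P̄ = F·P·Fᵀ + Q = [40 24; 24 18]
step 0: y = z − H·x̄ = [0]
step 0: S = H·P̄·Hᵀ + R = [19]
step 0: K = P̄·Hᵀ·S⁻¹ = [8/19; 12/19]
step 0: x' = x̄ + K·y = [9, 6]
step 0: P' = (I − K·H)·P̄ = [696/19 360/19; 360/19 198/19]
step 1: x̄ = F·x = [-27, -18]
step 1: P̄ = F·P·Fᵀ + Q = [6340/19 4176/19; 4176/19 2822/19]
step 1: y = z − H·x̄ = [8]
step 1: S = H·P̄·Hᵀ + R = [981/19]
step 1: K = P̄·Hᵀ·S⁻¹ = [2012/981; 1468/981]
step 1: x' = x̄ + K·y = [-10391/981, -5914/981]
step 1: P' = (I − K·H)·P̄ = [114284/981 60160/981; 60160/981 32282/981]

step 0: x' = [9, 6], P' = [696/19 360/19; 360/19 198/19]
step 1: x' = [-10391/981, -5914/981], P' = [114284/981 60160/981; 60160/981 32282/981]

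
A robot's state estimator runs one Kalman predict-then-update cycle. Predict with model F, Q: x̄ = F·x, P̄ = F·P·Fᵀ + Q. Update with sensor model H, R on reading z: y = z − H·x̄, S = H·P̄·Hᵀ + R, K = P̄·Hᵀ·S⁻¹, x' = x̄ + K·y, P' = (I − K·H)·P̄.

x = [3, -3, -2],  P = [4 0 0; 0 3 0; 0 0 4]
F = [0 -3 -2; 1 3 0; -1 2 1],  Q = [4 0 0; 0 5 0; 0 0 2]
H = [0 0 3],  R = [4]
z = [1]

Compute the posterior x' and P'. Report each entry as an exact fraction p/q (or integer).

x̄ = F·x = [13, -6, -11]
P̄ = F·P·Fᵀ + Q = [47 -27 -26; -27 36 14; -26 14 22]
y = z − H·x̄ = [34]
S = H·P̄·Hᵀ + R = [202]
K = P̄·Hᵀ·S⁻¹ = [-39/101; 21/101; 33/101]
x' = x̄ + K·y = [-13/101, 108/101, 11/101]
P' = (I − K·H)·P̄ = [1705/101 -1089/101 -52/101; -1089/101 2754/101 28/101; -52/101 28/101 44/101]

x' = [-13/101, 108/101, 11/101]
P' = [1705/101 -1089/101 -52/101; -1089/101 2754/101 28/101; -52/101 28/101 44/101]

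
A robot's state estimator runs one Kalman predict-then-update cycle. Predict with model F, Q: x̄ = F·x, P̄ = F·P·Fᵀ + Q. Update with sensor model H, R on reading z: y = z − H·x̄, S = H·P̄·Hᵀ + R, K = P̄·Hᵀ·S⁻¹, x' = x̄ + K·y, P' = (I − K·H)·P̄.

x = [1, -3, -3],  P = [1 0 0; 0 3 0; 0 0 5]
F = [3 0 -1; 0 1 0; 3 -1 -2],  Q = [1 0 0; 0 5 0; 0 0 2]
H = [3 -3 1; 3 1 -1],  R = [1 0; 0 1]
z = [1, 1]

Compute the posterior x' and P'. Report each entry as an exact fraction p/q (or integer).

x' = [14582/21955, 21387/21955, 8980/4391]
P' = [6101/21955 14126/21955 5373/4391; 14126/21955 40746/21955 15451/4391; 5373/4391 15451/4391 31374/4391]

x̄ = F·x = [6, -3, 12]
P̄ = F·P·Fᵀ + Q = [15 0 19; 0 8 -3; 19 -3 34]
y = z − H·x̄ = [-38, -2]
S = H·P̄·Hᵀ + R = [374 65; 65 70]
K = P̄·Hᵀ·S⁻¹ = [558/4391 5564/21955; -521/4391 5869/21955; 1140/4391 196/4391]
x' = x̄ + K·y = [14582/21955, 21387/21955, 8980/4391]
P' = (I − K·H)·P̄ = [6101/21955 14126/21955 5373/4391; 14126/21955 40746/21955 15451/4391; 5373/4391 15451/4391 31374/4391]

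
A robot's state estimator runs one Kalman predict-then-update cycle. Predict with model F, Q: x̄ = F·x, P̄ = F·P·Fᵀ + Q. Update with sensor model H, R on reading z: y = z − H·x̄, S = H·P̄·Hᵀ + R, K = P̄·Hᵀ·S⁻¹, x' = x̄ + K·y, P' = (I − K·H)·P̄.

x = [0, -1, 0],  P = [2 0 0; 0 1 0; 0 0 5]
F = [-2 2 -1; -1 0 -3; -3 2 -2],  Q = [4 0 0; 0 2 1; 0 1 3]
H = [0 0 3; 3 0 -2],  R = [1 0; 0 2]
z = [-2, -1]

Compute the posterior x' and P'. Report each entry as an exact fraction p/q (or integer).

x̄ = F·x = [-2, 0, -2]
P̄ = F·P·Fᵀ + Q = [21 19 26; 19 49 37; 26 37 45]
y = z − H·x̄ = [4, 1]
S = H·P̄·Hᵀ + R = [406 -36; -36 59]
K = P̄·Hᵀ·S⁻¹ = [2499/11329 3637/11329; 5937/22658 -1453/11329; 7533/22658 -6/11329]
x' = x̄ + K·y = [-9025/11329, 10421/11329, -7598/11329]
P' = (I − K·H)·P̄ = [2980/11329 -309/11329 833/11329; -309/11329 401833/22658 1979/22658; 833/11329 1979/22658 2511/22658]

x' = [-9025/11329, 10421/11329, -7598/11329]
P' = [2980/11329 -309/11329 833/11329; -309/11329 401833/22658 1979/22658; 833/11329 1979/22658 2511/22658]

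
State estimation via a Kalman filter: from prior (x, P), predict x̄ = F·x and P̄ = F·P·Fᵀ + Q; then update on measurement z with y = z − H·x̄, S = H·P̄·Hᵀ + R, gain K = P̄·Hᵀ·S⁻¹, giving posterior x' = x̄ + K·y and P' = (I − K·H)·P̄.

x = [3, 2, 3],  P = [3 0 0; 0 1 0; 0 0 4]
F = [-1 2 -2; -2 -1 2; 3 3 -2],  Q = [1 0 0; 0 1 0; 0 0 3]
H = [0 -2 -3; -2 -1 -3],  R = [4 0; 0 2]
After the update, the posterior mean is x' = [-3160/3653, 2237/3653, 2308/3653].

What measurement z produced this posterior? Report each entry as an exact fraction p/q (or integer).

z = [-2, -1]

x̄ = F·x = [-5, -2, 9]
P̄ = F·P·Fᵀ + Q = [24 -12 13; -12 30 -37; 13 -37 55]
S = H·P̄·Hᵀ + R = [175 252; 252 509]
K = P̄·Hᵀ·S⁻¹ = [11265/25571 -1335/3653; -501/25571 789/3653; -1073/3653 -574/3653]
x' − x̄ = [15105/3653, 9543/3653, -30569/3653] = K·y
y = (KᵀK)⁻¹·Kᵀ·(x' − x̄) = [21, 14]
z = y + H·x̄ = [21, 14] + [-23, -15] = [-2, -1]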